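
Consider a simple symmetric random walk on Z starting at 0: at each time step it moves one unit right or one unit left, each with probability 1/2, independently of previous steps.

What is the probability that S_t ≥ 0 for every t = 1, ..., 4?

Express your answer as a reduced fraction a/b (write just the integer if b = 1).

Answer: 3/8

Derivation:
Let f(t,s) = #length-t paths at position s with S_1..S_t all ≥ 0.
f(t,s) = f(t-1,s-1) + f(t-1,s+1) for s ≥ 0; f(t,s) = 0 for s < 0.
t=0: f(0,0)=1
t=1: f(1,1)=1
t=2: f(2,0)=1 f(2,2)=1
t=3: f(3,1)=2 f(3,3)=1
t=4: f(4,0)=2 f(4,2)=3 f(4,4)=1
Σ_s f(4,s) = 6
P = 6/16 = 3/8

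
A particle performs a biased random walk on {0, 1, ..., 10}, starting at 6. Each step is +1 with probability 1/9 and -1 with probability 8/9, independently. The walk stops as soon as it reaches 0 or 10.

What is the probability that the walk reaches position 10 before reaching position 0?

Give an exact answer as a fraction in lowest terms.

Biased walk: p = 1/9, q = 8/9, r = q/p = 8
Gambler's ruin: P(hit 10 before 0 | start at 6) = (1 - r^a)/(1 - r^N)
r^6 = 262144; r^10 = 1073741824
P = (1 - 262144) / (1 - 1073741824) = -262143 / -1073741823 = 4161/17043521

Answer: 4161/17043521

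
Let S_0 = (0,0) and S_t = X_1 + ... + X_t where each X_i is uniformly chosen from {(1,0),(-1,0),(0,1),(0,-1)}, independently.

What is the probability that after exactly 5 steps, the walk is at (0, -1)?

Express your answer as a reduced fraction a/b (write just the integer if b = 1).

Answer: 25/256

Derivation:
Let h be the number of horizontal steps (so 5-h are vertical). To end at (0,-1) need (h+0)/2 right-steps and ((5-h)-1)/2 up-steps.
Sum over h with 0 ≤ h ≤ 4, h ≡ 0 (mod 2), 5-h ≡ 1 (mod 2):
h=0: C(5,0)·C(0,0)·C(5,2) = 1·1·10 = 10
h=2: C(5,2)·C(2,1)·C(3,1) = 10·2·3 = 60
h=4: C(5,4)·C(4,2)·C(1,0) = 5·6·1 = 30
Total favorable: 100
Total paths: 4^5 = 1024
P = 100/1024 = 25/256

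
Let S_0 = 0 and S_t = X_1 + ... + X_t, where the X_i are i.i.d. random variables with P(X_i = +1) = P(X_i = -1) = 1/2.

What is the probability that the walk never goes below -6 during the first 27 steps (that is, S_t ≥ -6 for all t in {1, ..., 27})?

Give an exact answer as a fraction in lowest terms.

Let f(t,s) = #length-t paths at position s with S_1..S_t all ≥ -6.
f(t,s) = f(t-1,s-1) + f(t-1,s+1) for s ≥ -6; f(t,s) = 0 for s < -6.
t=0: f(0,0)=1
t=1: f(1,-1)=1 f(1,1)=1
t=2: f(2,-2)=1 f(2,0)=2 f(2,2)=1
t=3: f(3,-3)=1 f(3,-1)=3 f(3,1)=3 f(3,3)=1
t=4: f(4,-4)=1 f(4,-2)=4 f(4,0)=6 f(4,2)=4 f(4,4)=1
t=5: f(5,-5)=1 f(5,-3)=5 f(5,-1)=10 f(5,1)=10 f(5,3)=5 f(5,5)=1
t=6: f(6,-6)=1 f(6,-4)=6 f(6,-2)=15 f(6,0)=20 f(6,2)=15 f(6,4)=6 f(6,6)=1
t=7: f(7,-5)=7 f(7,-3)=21 f(7,-1)=35 f(7,1)=35 f(7,3)=21 f(7,5)=7 f(7,7)=1
t=8: f(8,-6)=7 f(8,-4)=28 f(8,-2)=56 f(8,0)=70 f(8,2)=56 f(8,4)=28 f(8,6)=8 f(8,8)=1
t=9: f(9,-5)=35 f(9,-3)=84 f(9,-1)=126 f(9,1)=126 f(9,3)=84 f(9,5)=36 f(9,7)=9 f(9,9)=1
t=10: f(10,-6)=35 f(10,-4)=119 f(10,-2)=210 f(10,0)=252 f(10,2)=210 f(10,4)=120 f(10,6)=45 f(10,8)=10 f(10,10)=1
t=11: f(11,-5)=154 f(11,-3)=329 f(11,-1)=462 f(11,1)=462 f(11,3)=330 f(11,5)=165 f(11,7)=55 f(11,9)=11 f(11,11)=1
t=12: f(12,-6)=154 f(12,-4)=483 f(12,-2)=791 f(12,0)=924 f(12,2)=792 f(12,4)=495 f(12,6)=220 f(12,8)=66 f(12,10)=12 f(12,12)=1
t=13: f(13,-5)=637 f(13,-3)=1274 f(13,-1)=1715 f(13,1)=1716 f(13,3)=1287 f(13,5)=715 f(13,7)=286 f(13,9)=78 f(13,11)=13 f(13,13)=1
t=14: f(14,-6)=637 f(14,-4)=1911 f(14,-2)=2989 f(14,0)=3431 f(14,2)=3003 f(14,4)=2002 f(14,6)=1001 f(14,8)=364 f(14,10)=91 f(14,12)=14 f(14,14)=1
t=15: f(15,-5)=2548 f(15,-3)=4900 f(15,-1)=6420 f(15,1)=6434 f(15,3)=5005 f(15,5)=3003 f(15,7)=1365 f(15,9)=455 f(15,11)=105 f(15,13)=15 f(15,15)=1
t=16: f(16,-6)=2548 f(16,-4)=7448 f(16,-2)=11320 f(16,0)=12854 f(16,2)=11439 f(16,4)=8008 f(16,6)=4368 f(16,8)=1820 f(16,10)=560 f(16,12)=120 f(16,14)=16 f(16,16)=1
t=17: f(17,-5)=9996 f(17,-3)=18768 f(17,-1)=24174 f(17,1)=24293 f(17,3)=19447 f(17,5)=12376 f(17,7)=6188 f(17,9)=2380 f(17,11)=680 f(17,13)=136 f(17,15)=17 f(17,17)=1
t=18: f(18,-6)=9996 f(18,-4)=28764 f(18,-2)=42942 f(18,0)=48467 f(18,2)=43740 f(18,4)=31823 f(18,6)=18564 f(18,8)=8568 f(18,10)=3060 f(18,12)=816 f(18,14)=153 f(18,16)=18 f(18,18)=1
t=19: f(19,-5)=38760 f(19,-3)=71706 f(19,-1)=91409 f(19,1)=92207 f(19,3)=75563 f(19,5)=50387 f(19,7)=27132 f(19,9)=11628 f(19,11)=3876 f(19,13)=969 f(19,15)=171 f(19,17)=19 f(19,19)=1
t=20: f(20,-6)=38760 f(20,-4)=110466 f(20,-2)=163115 f(20,0)=183616 f(20,2)=167770 f(20,4)=125950 f(20,6)=77519 f(20,8)=38760 f(20,10)=15504 f(20,12)=4845 f(20,14)=1140 f(20,16)=190 f(20,18)=20 f(20,20)=1
t=21: f(21,-5)=149226 f(21,-3)=273581 f(21,-1)=346731 f(21,1)=351386 f(21,3)=293720 f(21,5)=203469 f(21,7)=116279 f(21,9)=54264 f(21,11)=20349 f(21,13)=5985 f(21,15)=1330 f(21,17)=210 f(21,19)=21 f(21,21)=1
t=22: f(22,-6)=149226 f(22,-4)=422807 f(22,-2)=620312 f(22,0)=698117 f(22,2)=645106 f(22,4)=497189 f(22,6)=319748 f(22,8)=170543 f(22,10)=74613 f(22,12)=26334 f(22,14)=7315 f(22,16)=1540 f(22,18)=231 f(22,20)=22 f(22,22)=1
t=23: f(23,-5)=572033 f(23,-3)=1043119 f(23,-1)=1318429 f(23,1)=1343223 f(23,3)=1142295 f(23,5)=816937 f(23,7)=490291 f(23,9)=245156 f(23,11)=100947 f(23,13)=33649 f(23,15)=8855 f(23,17)=1771 f(23,19)=253 f(23,21)=23 f(23,23)=1
t=24: f(24,-6)=572033 f(24,-4)=1615152 f(24,-2)=2361548 f(24,0)=2661652 f(24,2)=2485518 f(24,4)=1959232 f(24,6)=1307228 f(24,8)=735447 f(24,10)=346103 f(24,12)=134596 f(24,14)=42504 f(24,16)=10626 f(24,18)=2024 f(24,20)=276 f(24,22)=24 f(24,24)=1
t=25: f(25,-5)=2187185 f(25,-3)=3976700 f(25,-1)=5023200 f(25,1)=5147170 f(25,3)=4444750 f(25,5)=3266460 f(25,7)=2042675 f(25,9)=1081550 f(25,11)=480699 f(25,13)=177100 f(25,15)=53130 f(25,17)=12650 f(25,19)=2300 f(25,21)=300 f(25,23)=25 f(25,25)=1
t=26: f(26,-6)=2187185 f(26,-4)=6163885 f(26,-2)=8999900 f(26,0)=10170370 f(26,2)=9591920 f(26,4)=7711210 f(26,6)=5309135 f(26,8)=3124225 f(26,10)=1562249 f(26,12)=657799 f(26,14)=230230 f(26,16)=65780 f(26,18)=14950 f(26,20)=2600 f(26,22)=325 f(26,24)=26 f(26,26)=1
t=27: f(27,-5)=8351070 f(27,-3)=15163785 f(27,-1)=19170270 f(27,1)=19762290 f(27,3)=17303130 f(27,5)=13020345 f(27,7)=8433360 f(27,9)=4686474 f(27,11)=2220048 f(27,13)=888029 f(27,15)=296010 f(27,17)=80730 f(27,19)=17550 f(27,21)=2925 f(27,23)=351 f(27,25)=27 f(27,27)=1
Σ_s f(27,s) = 109396395
P = 109396395/134217728 = 109396395/134217728

Answer: 109396395/134217728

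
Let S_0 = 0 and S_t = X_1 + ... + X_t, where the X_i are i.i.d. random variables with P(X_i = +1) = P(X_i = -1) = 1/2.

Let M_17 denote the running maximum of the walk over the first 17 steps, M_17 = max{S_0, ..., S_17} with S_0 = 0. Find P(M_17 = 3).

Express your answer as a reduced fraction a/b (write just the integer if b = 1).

Let M_17 = max(S_0,...,S_17). Use the reflection principle: for j ≥ 1, #{paths with M_17 ≥ j} = #{S_17 ≥ j} + #{S_17 ≥ j+1}.
By reflection, #{M_17 ≥ 3} = #{S_17 ≥ 3} + #{S_17 ≥ 4} = 41226 + 21778 = 63004.
#{M_17 ≥ 4} = #{S_17 ≥ 4} + #{S_17 ≥ 5} = 21778 + 21778 = 43556.
#{M_17 = 3} = 63004 - 43556 = 19448.
P(M_17 = 3) = 19448/131072 = 2431/16384

Answer: 2431/16384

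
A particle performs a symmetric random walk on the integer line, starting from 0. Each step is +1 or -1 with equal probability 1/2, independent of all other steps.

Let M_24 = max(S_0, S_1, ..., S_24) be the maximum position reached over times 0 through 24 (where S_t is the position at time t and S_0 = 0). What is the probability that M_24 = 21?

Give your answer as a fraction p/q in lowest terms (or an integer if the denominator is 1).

Let M_24 = max(S_0,...,S_24). Use the reflection principle: for j ≥ 1, #{paths with M_24 ≥ j} = #{S_24 ≥ j} + #{S_24 ≥ j+1}.
By reflection, #{M_24 ≥ 21} = #{S_24 ≥ 21} + #{S_24 ≥ 22} = 25 + 25 = 50.
#{M_24 ≥ 22} = #{S_24 ≥ 22} + #{S_24 ≥ 23} = 25 + 1 = 26.
#{M_24 = 21} = 50 - 26 = 24.
P(M_24 = 21) = 24/16777216 = 3/2097152

Answer: 3/2097152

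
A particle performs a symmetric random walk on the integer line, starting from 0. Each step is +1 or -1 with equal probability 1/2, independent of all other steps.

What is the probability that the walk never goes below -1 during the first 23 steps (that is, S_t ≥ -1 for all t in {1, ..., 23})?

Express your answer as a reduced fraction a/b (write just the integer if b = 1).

Let f(t,s) = #length-t paths at position s with S_1..S_t all ≥ -1.
f(t,s) = f(t-1,s-1) + f(t-1,s+1) for s ≥ -1; f(t,s) = 0 for s < -1.
t=0: f(0,0)=1
t=1: f(1,-1)=1 f(1,1)=1
t=2: f(2,0)=2 f(2,2)=1
t=3: f(3,-1)=2 f(3,1)=3 f(3,3)=1
t=4: f(4,0)=5 f(4,2)=4 f(4,4)=1
t=5: f(5,-1)=5 f(5,1)=9 f(5,3)=5 f(5,5)=1
t=6: f(6,0)=14 f(6,2)=14 f(6,4)=6 f(6,6)=1
t=7: f(7,-1)=14 f(7,1)=28 f(7,3)=20 f(7,5)=7 f(7,7)=1
t=8: f(8,0)=42 f(8,2)=48 f(8,4)=27 f(8,6)=8 f(8,8)=1
t=9: f(9,-1)=42 f(9,1)=90 f(9,3)=75 f(9,5)=35 f(9,7)=9 f(9,9)=1
t=10: f(10,0)=132 f(10,2)=165 f(10,4)=110 f(10,6)=44 f(10,8)=10 f(10,10)=1
t=11: f(11,-1)=132 f(11,1)=297 f(11,3)=275 f(11,5)=154 f(11,7)=54 f(11,9)=11 f(11,11)=1
t=12: f(12,0)=429 f(12,2)=572 f(12,4)=429 f(12,6)=208 f(12,8)=65 f(12,10)=12 f(12,12)=1
t=13: f(13,-1)=429 f(13,1)=1001 f(13,3)=1001 f(13,5)=637 f(13,7)=273 f(13,9)=77 f(13,11)=13 f(13,13)=1
t=14: f(14,0)=1430 f(14,2)=2002 f(14,4)=1638 f(14,6)=910 f(14,8)=350 f(14,10)=90 f(14,12)=14 f(14,14)=1
t=15: f(15,-1)=1430 f(15,1)=3432 f(15,3)=3640 f(15,5)=2548 f(15,7)=1260 f(15,9)=440 f(15,11)=104 f(15,13)=15 f(15,15)=1
t=16: f(16,0)=4862 f(16,2)=7072 f(16,4)=6188 f(16,6)=3808 f(16,8)=1700 f(16,10)=544 f(16,12)=119 f(16,14)=16 f(16,16)=1
t=17: f(17,-1)=4862 f(17,1)=11934 f(17,3)=13260 f(17,5)=9996 f(17,7)=5508 f(17,9)=2244 f(17,11)=663 f(17,13)=135 f(17,15)=17 f(17,17)=1
t=18: f(18,0)=16796 f(18,2)=25194 f(18,4)=23256 f(18,6)=15504 f(18,8)=7752 f(18,10)=2907 f(18,12)=798 f(18,14)=152 f(18,16)=18 f(18,18)=1
t=19: f(19,-1)=16796 f(19,1)=41990 f(19,3)=48450 f(19,5)=38760 f(19,7)=23256 f(19,9)=10659 f(19,11)=3705 f(19,13)=950 f(19,15)=170 f(19,17)=19 f(19,19)=1
t=20: f(20,0)=58786 f(20,2)=90440 f(20,4)=87210 f(20,6)=62016 f(20,8)=33915 f(20,10)=14364 f(20,12)=4655 f(20,14)=1120 f(20,16)=189 f(20,18)=20 f(20,20)=1
t=21: f(21,-1)=58786 f(21,1)=149226 f(21,3)=177650 f(21,5)=149226 f(21,7)=95931 f(21,9)=48279 f(21,11)=19019 f(21,13)=5775 f(21,15)=1309 f(21,17)=209 f(21,19)=21 f(21,21)=1
t=22: f(22,0)=208012 f(22,2)=326876 f(22,4)=326876 f(22,6)=245157 f(22,8)=144210 f(22,10)=67298 f(22,12)=24794 f(22,14)=7084 f(22,16)=1518 f(22,18)=230 f(22,20)=22 f(22,22)=1
t=23: f(23,-1)=208012 f(23,1)=534888 f(23,3)=653752 f(23,5)=572033 f(23,7)=389367 f(23,9)=211508 f(23,11)=92092 f(23,13)=31878 f(23,15)=8602 f(23,17)=1748 f(23,19)=252 f(23,21)=23 f(23,23)=1
Σ_s f(23,s) = 2704156
P = 2704156/8388608 = 676039/2097152

Answer: 676039/2097152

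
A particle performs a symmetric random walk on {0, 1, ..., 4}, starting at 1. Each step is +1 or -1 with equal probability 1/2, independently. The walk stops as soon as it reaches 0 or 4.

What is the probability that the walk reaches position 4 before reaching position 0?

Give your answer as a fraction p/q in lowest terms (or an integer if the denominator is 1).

Symmetric walk (p = 1/2): the harmonic-function argument gives P(hit 4 before 0 | start at 1) = a/N.
P = 1/4 = 1/4

Answer: 1/4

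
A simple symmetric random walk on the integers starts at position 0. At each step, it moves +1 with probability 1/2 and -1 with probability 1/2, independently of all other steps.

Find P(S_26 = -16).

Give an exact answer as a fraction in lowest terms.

Answer: 16445/16777216

Derivation:
To reach position -16 after 26 steps: need 5 steps of +1 and 21 of -1.
Favorable paths: C(26,5) = 65780
Total paths: 2^26 = 67108864
P = 65780/67108864 = 16445/16777216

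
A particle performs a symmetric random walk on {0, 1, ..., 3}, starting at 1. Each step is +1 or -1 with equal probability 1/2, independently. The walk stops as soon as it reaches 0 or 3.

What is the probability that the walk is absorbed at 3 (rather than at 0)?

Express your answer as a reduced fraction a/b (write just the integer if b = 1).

Answer: 1/3

Derivation:
Symmetric walk (p = 1/2): the harmonic-function argument gives P(hit 3 before 0 | start at 1) = a/N.
P = 1/3 = 1/3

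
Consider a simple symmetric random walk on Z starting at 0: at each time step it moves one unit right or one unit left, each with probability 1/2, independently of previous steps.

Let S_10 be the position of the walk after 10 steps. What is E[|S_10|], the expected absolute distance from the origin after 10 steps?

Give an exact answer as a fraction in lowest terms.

S_10 takes values m ≡ 0 (mod 2) with |m| ≤ 10; P(S_10=m) = C(10,(10+m)/2)/2^10.
Total paths: 2^10 = 1024
Distribution: P(S=-10)=1/1024, P(S=-8)=10/1024, P(S=-6)=45/1024, P(S=-4)=120/1024, P(S=-2)=210/1024, P(S=0)=252/1024, P(S=2)=210/1024, P(S=4)=120/1024, P(S=6)=45/1024, P(S=8)=10/1024, P(S=10)=1/1024
E[|S_10|] = Σ_m |m|·P(S_10=m) = 2520/1024 = 315/128

Answer: 315/128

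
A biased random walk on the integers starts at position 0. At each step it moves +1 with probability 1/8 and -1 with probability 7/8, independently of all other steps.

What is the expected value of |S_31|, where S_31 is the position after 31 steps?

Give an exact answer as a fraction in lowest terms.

S_31 takes values m ≡ 1 (mod 2) with |m| ≤ 31; P(S_31=m) = C(31,(31+m)/2) · (1/8)^((31+m)/2) · (7/8)^((31-m)/2).
Distribution: P(S=-31)=157775382034845806615042743/9903520314283042199192993792, P(S=-29)=698719549011460000723760719/9903520314283042199192993792, P(S=-27)=1497256176453128572979487255/9903520314283042199192993792, P(S=-25)=2067639481768606124590720495/9903520314283042199192993792, P(S=-23)=2067639481768606124590720495/9903520314283042199192993792, P(S=-21)=1595036171650067581827127239/9903520314283042199192993792, P(S=-19)=987403344354803741131078767/9903520314283042199192993792, P(S=-17)=503777216507552929148509575/9903520314283042199192993792, P(S=-15)=215904521360379826777932675/9903520314283042199192993792, P(S=-13)=78822285576011682791943675/9903520314283042199192993792, P(S=-11)=24772718323889386020325155/9903520314283042199192993792, P(S=-9)=6756195906515287096452315/9903520314283042199192993792, P(S=-7)=1608618072979830261060075/9903520314283042199192993792, P(S=-5)=335865311940843680880675/9903520314283042199192993792, P(S=-3)=61689547091175369957675/9903520314283042199192993792, P(S=-1)=9987831433809345612195/9903520314283042199192993792, P(S=1)=1426833061972763658885/9903520314283042199192993792, P(S=3)=179852906971356763725/9903520314283042199192993792, P(S=5)=19983656330150751525/9903520314283042199192993792, P(S=7)=1953289716480900525/9903520314283042199192993792, P(S=9)=167424832841220045/9903520314283042199192993792, P(S=11)=12528388852064085/9903520314283042199192993792, P(S=13)=813531743640525/9903520314283042199192993792, P(S=15)=45476929768725/9903520314283042199192993792, P(S=17)=2165568084225/9903520314283042199192993792, P(S=19)=86622723369/9903520314283042199192993792, P(S=21)=2855694177/9903520314283042199192993792, P(S=23)=75547465/9903520314283042199192993792, P(S=25)=1541785/9903520314283042199192993792, P(S=27)=22785/9903520314283042199192993792, P(S=29)=217/9903520314283042199192993792, P(S=31)=1/9903520314283042199192993792
E[|S_31|] = Σ_m |m|·P(S_31=m) = 1798881652112177976255712791/77371252455336267181195264

Answer: 1798881652112177976255712791/77371252455336267181195264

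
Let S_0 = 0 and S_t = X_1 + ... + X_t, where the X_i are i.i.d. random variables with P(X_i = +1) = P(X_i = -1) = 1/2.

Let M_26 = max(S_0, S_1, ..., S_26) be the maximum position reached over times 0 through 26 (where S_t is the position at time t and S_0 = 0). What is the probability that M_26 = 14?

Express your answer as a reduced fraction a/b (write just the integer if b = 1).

Answer: 115115/33554432

Derivation:
Let M_26 = max(S_0,...,S_26). Use the reflection principle: for j ≥ 1, #{paths with M_26 ≥ j} = #{S_26 ≥ j} + #{S_26 ≥ j+1}.
By reflection, #{M_26 ≥ 14} = #{S_26 ≥ 14} + #{S_26 ≥ 15} = 313912 + 83682 = 397594.
#{M_26 ≥ 15} = #{S_26 ≥ 15} + #{S_26 ≥ 16} = 83682 + 83682 = 167364.
#{M_26 = 14} = 397594 - 167364 = 230230.
P(M_26 = 14) = 230230/67108864 = 115115/33554432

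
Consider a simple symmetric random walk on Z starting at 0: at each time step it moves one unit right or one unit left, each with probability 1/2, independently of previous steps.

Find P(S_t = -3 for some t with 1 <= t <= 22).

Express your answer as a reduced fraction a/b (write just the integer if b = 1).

Answer: 548895/1048576

Derivation:
Count via complement. Let g(t,s) = #length-t paths at position s with S_1..S_t all ≠ -3.
g(t,s) = g(t-1,s-1) + g(t-1,s+1) for s ≠ -3; g(t,-3) = 0.
t=0: g(0,0)=1
t=1: g(1,-1)=1 g(1,1)=1
t=2: g(2,-2)=1 g(2,0)=2 g(2,2)=1
t=3: g(3,-1)=3 g(3,1)=3 g(3,3)=1
t=4: g(4,-2)=3 g(4,0)=6 g(4,2)=4 g(4,4)=1
t=5: g(5,-1)=9 g(5,1)=10 g(5,3)=5 g(5,5)=1
t=6: g(6,-2)=9 g(6,0)=19 g(6,2)=15 g(6,4)=6 g(6,6)=1
t=7: g(7,-1)=28 g(7,1)=34 g(7,3)=21 g(7,5)=7 g(7,7)=1
t=8: g(8,-2)=28 g(8,0)=62 g(8,2)=55 g(8,4)=28 g(8,6)=8 g(8,8)=1
t=9: g(9,-1)=90 g(9,1)=117 g(9,3)=83 g(9,5)=36 g(9,7)=9 g(9,9)=1
t=10: g(10,-2)=90 g(10,0)=207 g(10,2)=200 g(10,4)=119 g(10,6)=45 g(10,8)=10 g(10,10)=1
t=11: g(11,-1)=297 g(11,1)=407 g(11,3)=319 g(11,5)=164 g(11,7)=55 g(11,9)=11 g(11,11)=1
t=12: g(12,-2)=297 g(12,0)=704 g(12,2)=726 g(12,4)=483 g(12,6)=219 g(12,8)=66 g(12,10)=12 g(12,12)=1
t=13: g(13,-1)=1001 g(13,1)=1430 g(13,3)=1209 g(13,5)=702 g(13,7)=285 g(13,9)=78 g(13,11)=13 g(13,13)=1
t=14: g(14,-2)=1001 g(14,0)=2431 g(14,2)=2639 g(14,4)=1911 g(14,6)=987 g(14,8)=363 g(14,10)=91 g(14,12)=14 g(14,14)=1
t=15: g(15,-1)=3432 g(15,1)=5070 g(15,3)=4550 g(15,5)=2898 g(15,7)=1350 g(15,9)=454 g(15,11)=105 g(15,13)=15 g(15,15)=1
t=16: g(16,-2)=3432 g(16,0)=8502 g(16,2)=9620 g(16,4)=7448 g(16,6)=4248 g(16,8)=1804 g(16,10)=559 g(16,12)=120 g(16,14)=16 g(16,16)=1
t=17: g(17,-1)=11934 g(17,1)=18122 g(17,3)=17068 g(17,5)=11696 g(17,7)=6052 g(17,9)=2363 g(17,11)=679 g(17,13)=136 g(17,15)=17 g(17,17)=1
t=18: g(18,-2)=11934 g(18,0)=30056 g(18,2)=35190 g(18,4)=28764 g(18,6)=17748 g(18,8)=8415 g(18,10)=3042 g(18,12)=815 g(18,14)=153 g(18,16)=18 g(18,18)=1
t=19: g(19,-1)=41990 g(19,1)=65246 g(19,3)=63954 g(19,5)=46512 g(19,7)=26163 g(19,9)=11457 g(19,11)=3857 g(19,13)=968 g(19,15)=171 g(19,17)=19 g(19,19)=1
t=20: g(20,-2)=41990 g(20,0)=107236 g(20,2)=129200 g(20,4)=110466 g(20,6)=72675 g(20,8)=37620 g(20,10)=15314 g(20,12)=4825 g(20,14)=1139 g(20,16)=190 g(20,18)=20 g(20,20)=1
t=21: g(21,-1)=149226 g(21,1)=236436 g(21,3)=239666 g(21,5)=183141 g(21,7)=110295 g(21,9)=52934 g(21,11)=20139 g(21,13)=5964 g(21,15)=1329 g(21,17)=210 g(21,19)=21 g(21,21)=1
t=22: g(22,-2)=149226 g(22,0)=385662 g(22,2)=476102 g(22,4)=422807 g(22,6)=293436 g(22,8)=163229 g(22,10)=73073 g(22,12)=26103 g(22,14)=7293 g(22,16)=1539 g(22,18)=231 g(22,20)=22 g(22,22)=1
Paths never hitting -3: Σ_s g(22,s) = 1998724
Paths hitting -3: 2^22 - 1998724 = 2195580
P = 2195580/4194304 = 548895/1048576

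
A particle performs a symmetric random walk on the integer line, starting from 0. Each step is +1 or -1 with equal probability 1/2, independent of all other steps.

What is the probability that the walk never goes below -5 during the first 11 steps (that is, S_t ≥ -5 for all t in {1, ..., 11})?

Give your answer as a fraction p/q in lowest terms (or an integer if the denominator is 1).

Let f(t,s) = #length-t paths at position s with S_1..S_t all ≥ -5.
f(t,s) = f(t-1,s-1) + f(t-1,s+1) for s ≥ -5; f(t,s) = 0 for s < -5.
t=0: f(0,0)=1
t=1: f(1,-1)=1 f(1,1)=1
t=2: f(2,-2)=1 f(2,0)=2 f(2,2)=1
t=3: f(3,-3)=1 f(3,-1)=3 f(3,1)=3 f(3,3)=1
t=4: f(4,-4)=1 f(4,-2)=4 f(4,0)=6 f(4,2)=4 f(4,4)=1
t=5: f(5,-5)=1 f(5,-3)=5 f(5,-1)=10 f(5,1)=10 f(5,3)=5 f(5,5)=1
t=6: f(6,-4)=6 f(6,-2)=15 f(6,0)=20 f(6,2)=15 f(6,4)=6 f(6,6)=1
t=7: f(7,-5)=6 f(7,-3)=21 f(7,-1)=35 f(7,1)=35 f(7,3)=21 f(7,5)=7 f(7,7)=1
t=8: f(8,-4)=27 f(8,-2)=56 f(8,0)=70 f(8,2)=56 f(8,4)=28 f(8,6)=8 f(8,8)=1
t=9: f(9,-5)=27 f(9,-3)=83 f(9,-1)=126 f(9,1)=126 f(9,3)=84 f(9,5)=36 f(9,7)=9 f(9,9)=1
t=10: f(10,-4)=110 f(10,-2)=209 f(10,0)=252 f(10,2)=210 f(10,4)=120 f(10,6)=45 f(10,8)=10 f(10,10)=1
t=11: f(11,-5)=110 f(11,-3)=319 f(11,-1)=461 f(11,1)=462 f(11,3)=330 f(11,5)=165 f(11,7)=55 f(11,9)=11 f(11,11)=1
Σ_s f(11,s) = 1914
P = 1914/2048 = 957/1024

Answer: 957/1024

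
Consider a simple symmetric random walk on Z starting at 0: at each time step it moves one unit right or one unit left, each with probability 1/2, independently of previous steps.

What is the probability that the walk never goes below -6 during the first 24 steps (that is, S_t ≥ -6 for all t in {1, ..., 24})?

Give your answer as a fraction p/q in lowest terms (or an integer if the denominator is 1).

Let f(t,s) = #length-t paths at position s with S_1..S_t all ≥ -6.
f(t,s) = f(t-1,s-1) + f(t-1,s+1) for s ≥ -6; f(t,s) = 0 for s < -6.
t=0: f(0,0)=1
t=1: f(1,-1)=1 f(1,1)=1
t=2: f(2,-2)=1 f(2,0)=2 f(2,2)=1
t=3: f(3,-3)=1 f(3,-1)=3 f(3,1)=3 f(3,3)=1
t=4: f(4,-4)=1 f(4,-2)=4 f(4,0)=6 f(4,2)=4 f(4,4)=1
t=5: f(5,-5)=1 f(5,-3)=5 f(5,-1)=10 f(5,1)=10 f(5,3)=5 f(5,5)=1
t=6: f(6,-6)=1 f(6,-4)=6 f(6,-2)=15 f(6,0)=20 f(6,2)=15 f(6,4)=6 f(6,6)=1
t=7: f(7,-5)=7 f(7,-3)=21 f(7,-1)=35 f(7,1)=35 f(7,3)=21 f(7,5)=7 f(7,7)=1
t=8: f(8,-6)=7 f(8,-4)=28 f(8,-2)=56 f(8,0)=70 f(8,2)=56 f(8,4)=28 f(8,6)=8 f(8,8)=1
t=9: f(9,-5)=35 f(9,-3)=84 f(9,-1)=126 f(9,1)=126 f(9,3)=84 f(9,5)=36 f(9,7)=9 f(9,9)=1
t=10: f(10,-6)=35 f(10,-4)=119 f(10,-2)=210 f(10,0)=252 f(10,2)=210 f(10,4)=120 f(10,6)=45 f(10,8)=10 f(10,10)=1
t=11: f(11,-5)=154 f(11,-3)=329 f(11,-1)=462 f(11,1)=462 f(11,3)=330 f(11,5)=165 f(11,7)=55 f(11,9)=11 f(11,11)=1
t=12: f(12,-6)=154 f(12,-4)=483 f(12,-2)=791 f(12,0)=924 f(12,2)=792 f(12,4)=495 f(12,6)=220 f(12,8)=66 f(12,10)=12 f(12,12)=1
t=13: f(13,-5)=637 f(13,-3)=1274 f(13,-1)=1715 f(13,1)=1716 f(13,3)=1287 f(13,5)=715 f(13,7)=286 f(13,9)=78 f(13,11)=13 f(13,13)=1
t=14: f(14,-6)=637 f(14,-4)=1911 f(14,-2)=2989 f(14,0)=3431 f(14,2)=3003 f(14,4)=2002 f(14,6)=1001 f(14,8)=364 f(14,10)=91 f(14,12)=14 f(14,14)=1
t=15: f(15,-5)=2548 f(15,-3)=4900 f(15,-1)=6420 f(15,1)=6434 f(15,3)=5005 f(15,5)=3003 f(15,7)=1365 f(15,9)=455 f(15,11)=105 f(15,13)=15 f(15,15)=1
t=16: f(16,-6)=2548 f(16,-4)=7448 f(16,-2)=11320 f(16,0)=12854 f(16,2)=11439 f(16,4)=8008 f(16,6)=4368 f(16,8)=1820 f(16,10)=560 f(16,12)=120 f(16,14)=16 f(16,16)=1
t=17: f(17,-5)=9996 f(17,-3)=18768 f(17,-1)=24174 f(17,1)=24293 f(17,3)=19447 f(17,5)=12376 f(17,7)=6188 f(17,9)=2380 f(17,11)=680 f(17,13)=136 f(17,15)=17 f(17,17)=1
t=18: f(18,-6)=9996 f(18,-4)=28764 f(18,-2)=42942 f(18,0)=48467 f(18,2)=43740 f(18,4)=31823 f(18,6)=18564 f(18,8)=8568 f(18,10)=3060 f(18,12)=816 f(18,14)=153 f(18,16)=18 f(18,18)=1
t=19: f(19,-5)=38760 f(19,-3)=71706 f(19,-1)=91409 f(19,1)=92207 f(19,3)=75563 f(19,5)=50387 f(19,7)=27132 f(19,9)=11628 f(19,11)=3876 f(19,13)=969 f(19,15)=171 f(19,17)=19 f(19,19)=1
t=20: f(20,-6)=38760 f(20,-4)=110466 f(20,-2)=163115 f(20,0)=183616 f(20,2)=167770 f(20,4)=125950 f(20,6)=77519 f(20,8)=38760 f(20,10)=15504 f(20,12)=4845 f(20,14)=1140 f(20,16)=190 f(20,18)=20 f(20,20)=1
t=21: f(21,-5)=149226 f(21,-3)=273581 f(21,-1)=346731 f(21,1)=351386 f(21,3)=293720 f(21,5)=203469 f(21,7)=116279 f(21,9)=54264 f(21,11)=20349 f(21,13)=5985 f(21,15)=1330 f(21,17)=210 f(21,19)=21 f(21,21)=1
t=22: f(22,-6)=149226 f(22,-4)=422807 f(22,-2)=620312 f(22,0)=698117 f(22,2)=645106 f(22,4)=497189 f(22,6)=319748 f(22,8)=170543 f(22,10)=74613 f(22,12)=26334 f(22,14)=7315 f(22,16)=1540 f(22,18)=231 f(22,20)=22 f(22,22)=1
t=23: f(23,-5)=572033 f(23,-3)=1043119 f(23,-1)=1318429 f(23,1)=1343223 f(23,3)=1142295 f(23,5)=816937 f(23,7)=490291 f(23,9)=245156 f(23,11)=100947 f(23,13)=33649 f(23,15)=8855 f(23,17)=1771 f(23,19)=253 f(23,21)=23 f(23,23)=1
t=24: f(24,-6)=572033 f(24,-4)=1615152 f(24,-2)=2361548 f(24,0)=2661652 f(24,2)=2485518 f(24,4)=1959232 f(24,6)=1307228 f(24,8)=735447 f(24,10)=346103 f(24,12)=134596 f(24,14)=42504 f(24,16)=10626 f(24,18)=2024 f(24,20)=276 f(24,22)=24 f(24,24)=1
Σ_s f(24,s) = 14233964
P = 14233964/16777216 = 3558491/4194304

Answer: 3558491/4194304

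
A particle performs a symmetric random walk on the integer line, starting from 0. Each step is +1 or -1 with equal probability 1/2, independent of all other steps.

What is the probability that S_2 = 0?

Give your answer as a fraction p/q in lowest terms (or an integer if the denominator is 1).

Answer: 1/2

Derivation:
To return to 0 after 2 steps: need exactly 1 step of +1 and 1 of -1.
Favorable paths: C(2,1) = 2
Total paths: 2^2 = 4
P = 2/4 = 1/2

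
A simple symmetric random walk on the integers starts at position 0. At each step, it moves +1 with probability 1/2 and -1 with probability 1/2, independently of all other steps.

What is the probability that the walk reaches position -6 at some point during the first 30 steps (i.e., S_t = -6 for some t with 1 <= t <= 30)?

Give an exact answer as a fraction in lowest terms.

Count via complement. Let g(t,s) = #length-t paths at position s with S_1..S_t all ≠ -6.
g(t,s) = g(t-1,s-1) + g(t-1,s+1) for s ≠ -6; g(t,-6) = 0.
t=0: g(0,0)=1
t=1: g(1,-1)=1 g(1,1)=1
t=2: g(2,-2)=1 g(2,0)=2 g(2,2)=1
t=3: g(3,-3)=1 g(3,-1)=3 g(3,1)=3 g(3,3)=1
t=4: g(4,-4)=1 g(4,-2)=4 g(4,0)=6 g(4,2)=4 g(4,4)=1
t=5: g(5,-5)=1 g(5,-3)=5 g(5,-1)=10 g(5,1)=10 g(5,3)=5 g(5,5)=1
t=6: g(6,-4)=6 g(6,-2)=15 g(6,0)=20 g(6,2)=15 g(6,4)=6 g(6,6)=1
t=7: g(7,-5)=6 g(7,-3)=21 g(7,-1)=35 g(7,1)=35 g(7,3)=21 g(7,5)=7 g(7,7)=1
t=8: g(8,-4)=27 g(8,-2)=56 g(8,0)=70 g(8,2)=56 g(8,4)=28 g(8,6)=8 g(8,8)=1
t=9: g(9,-5)=27 g(9,-3)=83 g(9,-1)=126 g(9,1)=126 g(9,3)=84 g(9,5)=36 g(9,7)=9 g(9,9)=1
t=10: g(10,-4)=110 g(10,-2)=209 g(10,0)=252 g(10,2)=210 g(10,4)=120 g(10,6)=45 g(10,8)=10 g(10,10)=1
t=11: g(11,-5)=110 g(11,-3)=319 g(11,-1)=461 g(11,1)=462 g(11,3)=330 g(11,5)=165 g(11,7)=55 g(11,9)=11 g(11,11)=1
t=12: g(12,-4)=429 g(12,-2)=780 g(12,0)=923 g(12,2)=792 g(12,4)=495 g(12,6)=220 g(12,8)=66 g(12,10)=12 g(12,12)=1
t=13: g(13,-5)=429 g(13,-3)=1209 g(13,-1)=1703 g(13,1)=1715 g(13,3)=1287 g(13,5)=715 g(13,7)=286 g(13,9)=78 g(13,11)=13 g(13,13)=1
t=14: g(14,-4)=1638 g(14,-2)=2912 g(14,0)=3418 g(14,2)=3002 g(14,4)=2002 g(14,6)=1001 g(14,8)=364 g(14,10)=91 g(14,12)=14 g(14,14)=1
t=15: g(15,-5)=1638 g(15,-3)=4550 g(15,-1)=6330 g(15,1)=6420 g(15,3)=5004 g(15,5)=3003 g(15,7)=1365 g(15,9)=455 g(15,11)=105 g(15,13)=15 g(15,15)=1
t=16: g(16,-4)=6188 g(16,-2)=10880 g(16,0)=12750 g(16,2)=11424 g(16,4)=8007 g(16,6)=4368 g(16,8)=1820 g(16,10)=560 g(16,12)=120 g(16,14)=16 g(16,16)=1
t=17: g(17,-5)=6188 g(17,-3)=17068 g(17,-1)=23630 g(17,1)=24174 g(17,3)=19431 g(17,5)=12375 g(17,7)=6188 g(17,9)=2380 g(17,11)=680 g(17,13)=136 g(17,15)=17 g(17,17)=1
t=18: g(18,-4)=23256 g(18,-2)=40698 g(18,0)=47804 g(18,2)=43605 g(18,4)=31806 g(18,6)=18563 g(18,8)=8568 g(18,10)=3060 g(18,12)=816 g(18,14)=153 g(18,16)=18 g(18,18)=1
t=19: g(19,-5)=23256 g(19,-3)=63954 g(19,-1)=88502 g(19,1)=91409 g(19,3)=75411 g(19,5)=50369 g(19,7)=27131 g(19,9)=11628 g(19,11)=3876 g(19,13)=969 g(19,15)=171 g(19,17)=19 g(19,19)=1
t=20: g(20,-4)=87210 g(20,-2)=152456 g(20,0)=179911 g(20,2)=166820 g(20,4)=125780 g(20,6)=77500 g(20,8)=38759 g(20,10)=15504 g(20,12)=4845 g(20,14)=1140 g(20,16)=190 g(20,18)=20 g(20,20)=1
t=21: g(21,-5)=87210 g(21,-3)=239666 g(21,-1)=332367 g(21,1)=346731 g(21,3)=292600 g(21,5)=203280 g(21,7)=116259 g(21,9)=54263 g(21,11)=20349 g(21,13)=5985 g(21,15)=1330 g(21,17)=210 g(21,19)=21 g(21,21)=1
t=22: g(22,-4)=326876 g(22,-2)=572033 g(22,0)=679098 g(22,2)=639331 g(22,4)=495880 g(22,6)=319539 g(22,8)=170522 g(22,10)=74612 g(22,12)=26334 g(22,14)=7315 g(22,16)=1540 g(22,18)=231 g(22,20)=22 g(22,22)=1
t=23: g(23,-5)=326876 g(23,-3)=898909 g(23,-1)=1251131 g(23,1)=1318429 g(23,3)=1135211 g(23,5)=815419 g(23,7)=490061 g(23,9)=245134 g(23,11)=100946 g(23,13)=33649 g(23,15)=8855 g(23,17)=1771 g(23,19)=253 g(23,21)=23 g(23,23)=1
t=24: g(24,-4)=1225785 g(24,-2)=2150040 g(24,0)=2569560 g(24,2)=2453640 g(24,4)=1950630 g(24,6)=1305480 g(24,8)=735195 g(24,10)=346080 g(24,12)=134595 g(24,14)=42504 g(24,16)=10626 g(24,18)=2024 g(24,20)=276 g(24,22)=24 g(24,24)=1
t=25: g(25,-5)=1225785 g(25,-3)=3375825 g(25,-1)=4719600 g(25,1)=5023200 g(25,3)=4404270 g(25,5)=3256110 g(25,7)=2040675 g(25,9)=1081275 g(25,11)=480675 g(25,13)=177099 g(25,15)=53130 g(25,17)=12650 g(25,19)=2300 g(25,21)=300 g(25,23)=25 g(25,25)=1
t=26: g(26,-4)=4601610 g(26,-2)=8095425 g(26,0)=9742800 g(26,2)=9427470 g(26,4)=7660380 g(26,6)=5296785 g(26,8)=3121950 g(26,10)=1561950 g(26,12)=657774 g(26,14)=230229 g(26,16)=65780 g(26,18)=14950 g(26,20)=2600 g(26,22)=325 g(26,24)=26 g(26,26)=1
t=27: g(27,-5)=4601610 g(27,-3)=12697035 g(27,-1)=17838225 g(27,1)=19170270 g(27,3)=17087850 g(27,5)=12957165 g(27,7)=8418735 g(27,9)=4683900 g(27,11)=2219724 g(27,13)=888003 g(27,15)=296009 g(27,17)=80730 g(27,19)=17550 g(27,21)=2925 g(27,23)=351 g(27,25)=27 g(27,27)=1
t=28: g(28,-4)=17298645 g(28,-2)=30535260 g(28,0)=37008495 g(28,2)=36258120 g(28,4)=30045015 g(28,6)=21375900 g(28,8)=13102635 g(28,10)=6903624 g(28,12)=3107727 g(28,14)=1184012 g(28,16)=376739 g(28,18)=98280 g(28,20)=20475 g(28,22)=3276 g(28,24)=378 g(28,26)=28 g(28,28)=1
t=29: g(29,-5)=17298645 g(29,-3)=47833905 g(29,-1)=67543755 g(29,1)=73266615 g(29,3)=66303135 g(29,5)=51420915 g(29,7)=34478535 g(29,9)=20006259 g(29,11)=10011351 g(29,13)=4291739 g(29,15)=1560751 g(29,17)=475019 g(29,19)=118755 g(29,21)=23751 g(29,23)=3654 g(29,25)=406 g(29,27)=29 g(29,29)=1
t=30: g(30,-4)=65132550 g(30,-2)=115377660 g(30,0)=140810370 g(30,2)=139569750 g(30,4)=117724050 g(30,6)=85899450 g(30,8)=54484794 g(30,10)=30017610 g(30,12)=14303090 g(30,14)=5852490 g(30,16)=2035770 g(30,18)=593774 g(30,20)=142506 g(30,22)=27405 g(30,24)=4060 g(30,26)=435 g(30,28)=30 g(30,30)=1
Paths never hitting -6: Σ_s g(30,s) = 771975795
Paths hitting -6: 2^30 - 771975795 = 301766029
P = 301766029/1073741824 = 301766029/1073741824

Answer: 301766029/1073741824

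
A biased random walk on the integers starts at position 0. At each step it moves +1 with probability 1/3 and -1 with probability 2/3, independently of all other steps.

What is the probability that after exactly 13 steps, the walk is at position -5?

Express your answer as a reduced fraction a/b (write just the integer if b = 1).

To reach position -5 after 13 steps: need 4 steps of +1 and 9 steps of -1.
Number of such sequences: C(13,4) = 715
Each has probability (1/3)^4 · (2/3)^9 = 512/1594323
P = 715 · 512/1594323 = 366080/1594323

Answer: 366080/1594323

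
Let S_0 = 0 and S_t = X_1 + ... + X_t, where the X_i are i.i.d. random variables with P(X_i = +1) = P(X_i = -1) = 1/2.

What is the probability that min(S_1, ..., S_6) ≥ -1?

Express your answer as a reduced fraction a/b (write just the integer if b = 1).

Answer: 35/64

Derivation:
Let f(t,s) = #length-t paths at position s with S_1..S_t all ≥ -1.
f(t,s) = f(t-1,s-1) + f(t-1,s+1) for s ≥ -1; f(t,s) = 0 for s < -1.
t=0: f(0,0)=1
t=1: f(1,-1)=1 f(1,1)=1
t=2: f(2,0)=2 f(2,2)=1
t=3: f(3,-1)=2 f(3,1)=3 f(3,3)=1
t=4: f(4,0)=5 f(4,2)=4 f(4,4)=1
t=5: f(5,-1)=5 f(5,1)=9 f(5,3)=5 f(5,5)=1
t=6: f(6,0)=14 f(6,2)=14 f(6,4)=6 f(6,6)=1
Σ_s f(6,s) = 35
P = 35/64 = 35/64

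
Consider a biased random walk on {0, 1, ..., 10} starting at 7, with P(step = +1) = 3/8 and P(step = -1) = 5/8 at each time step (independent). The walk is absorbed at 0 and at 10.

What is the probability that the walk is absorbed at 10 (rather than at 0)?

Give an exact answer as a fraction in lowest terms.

Answer: 1025163/4853288

Derivation:
Biased walk: p = 3/8, q = 5/8, r = q/p = 5/3
Gambler's ruin: P(hit 10 before 0 | start at 7) = (1 - r^a)/(1 - r^N)
r^7 = 78125/2187; r^10 = 9765625/59049
P = (1 - 78125/2187) / (1 - 9765625/59049) = -75938/2187 / -9706576/59049 = 1025163/4853288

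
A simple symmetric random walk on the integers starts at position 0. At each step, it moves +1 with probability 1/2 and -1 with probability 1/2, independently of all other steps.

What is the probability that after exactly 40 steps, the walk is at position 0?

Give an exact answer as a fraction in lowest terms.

To return to 0 after 40 steps: need exactly 20 steps of +1 and 20 of -1.
Favorable paths: C(40,20) = 137846528820
Total paths: 2^40 = 1099511627776
P = 137846528820/1099511627776 = 34461632205/274877906944

Answer: 34461632205/274877906944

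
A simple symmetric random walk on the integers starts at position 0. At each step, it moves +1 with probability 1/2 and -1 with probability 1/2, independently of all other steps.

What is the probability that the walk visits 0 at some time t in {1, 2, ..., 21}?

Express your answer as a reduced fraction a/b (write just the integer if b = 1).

Count via complement. Let g(t,s) = #length-t paths at position s with S_1..S_t all ≠ 0.
g(t,s) = g(t-1,s-1) + g(t-1,s+1) for s ≠ 0; g(t,0) = 0.
t=0: g(0,0)=1
t=1: g(1,-1)=1 g(1,1)=1
t=2: g(2,-2)=1 g(2,2)=1
t=3: g(3,-3)=1 g(3,-1)=1 g(3,1)=1 g(3,3)=1
t=4: g(4,-4)=1 g(4,-2)=2 g(4,2)=2 g(4,4)=1
t=5: g(5,-5)=1 g(5,-3)=3 g(5,-1)=2 g(5,1)=2 g(5,3)=3 g(5,5)=1
t=6: g(6,-6)=1 g(6,-4)=4 g(6,-2)=5 g(6,2)=5 g(6,4)=4 g(6,6)=1
t=7: g(7,-7)=1 g(7,-5)=5 g(7,-3)=9 g(7,-1)=5 g(7,1)=5 g(7,3)=9 g(7,5)=5 g(7,7)=1
t=8: g(8,-8)=1 g(8,-6)=6 g(8,-4)=14 g(8,-2)=14 g(8,2)=14 g(8,4)=14 g(8,6)=6 g(8,8)=1
t=9: g(9,-9)=1 g(9,-7)=7 g(9,-5)=20 g(9,-3)=28 g(9,-1)=14 g(9,1)=14 g(9,3)=28 g(9,5)=20 g(9,7)=7 g(9,9)=1
t=10: g(10,-10)=1 g(10,-8)=8 g(10,-6)=27 g(10,-4)=48 g(10,-2)=42 g(10,2)=42 g(10,4)=48 g(10,6)=27 g(10,8)=8 g(10,10)=1
t=11: g(11,-11)=1 g(11,-9)=9 g(11,-7)=35 g(11,-5)=75 g(11,-3)=90 g(11,-1)=42 g(11,1)=42 g(11,3)=90 g(11,5)=75 g(11,7)=35 g(11,9)=9 g(11,11)=1
t=12: g(12,-12)=1 g(12,-10)=10 g(12,-8)=44 g(12,-6)=110 g(12,-4)=165 g(12,-2)=132 g(12,2)=132 g(12,4)=165 g(12,6)=110 g(12,8)=44 g(12,10)=10 g(12,12)=1
t=13: g(13,-13)=1 g(13,-11)=11 g(13,-9)=54 g(13,-7)=154 g(13,-5)=275 g(13,-3)=297 g(13,-1)=132 g(13,1)=132 g(13,3)=297 g(13,5)=275 g(13,7)=154 g(13,9)=54 g(13,11)=11 g(13,13)=1
t=14: g(14,-14)=1 g(14,-12)=12 g(14,-10)=65 g(14,-8)=208 g(14,-6)=429 g(14,-4)=572 g(14,-2)=429 g(14,2)=429 g(14,4)=572 g(14,6)=429 g(14,8)=208 g(14,10)=65 g(14,12)=12 g(14,14)=1
t=15: g(15,-15)=1 g(15,-13)=13 g(15,-11)=77 g(15,-9)=273 g(15,-7)=637 g(15,-5)=1001 g(15,-3)=1001 g(15,-1)=429 g(15,1)=429 g(15,3)=1001 g(15,5)=1001 g(15,7)=637 g(15,9)=273 g(15,11)=77 g(15,13)=13 g(15,15)=1
t=16: g(16,-16)=1 g(16,-14)=14 g(16,-12)=90 g(16,-10)=350 g(16,-8)=910 g(16,-6)=1638 g(16,-4)=2002 g(16,-2)=1430 g(16,2)=1430 g(16,4)=2002 g(16,6)=1638 g(16,8)=910 g(16,10)=350 g(16,12)=90 g(16,14)=14 g(16,16)=1
t=17: g(17,-17)=1 g(17,-15)=15 g(17,-13)=104 g(17,-11)=440 g(17,-9)=1260 g(17,-7)=2548 g(17,-5)=3640 g(17,-3)=3432 g(17,-1)=1430 g(17,1)=1430 g(17,3)=3432 g(17,5)=3640 g(17,7)=2548 g(17,9)=1260 g(17,11)=440 g(17,13)=104 g(17,15)=15 g(17,17)=1
t=18: g(18,-18)=1 g(18,-16)=16 g(18,-14)=119 g(18,-12)=544 g(18,-10)=1700 g(18,-8)=3808 g(18,-6)=6188 g(18,-4)=7072 g(18,-2)=4862 g(18,2)=4862 g(18,4)=7072 g(18,6)=6188 g(18,8)=3808 g(18,10)=1700 g(18,12)=544 g(18,14)=119 g(18,16)=16 g(18,18)=1
t=19: g(19,-19)=1 g(19,-17)=17 g(19,-15)=135 g(19,-13)=663 g(19,-11)=2244 g(19,-9)=5508 g(19,-7)=9996 g(19,-5)=13260 g(19,-3)=11934 g(19,-1)=4862 g(19,1)=4862 g(19,3)=11934 g(19,5)=13260 g(19,7)=9996 g(19,9)=5508 g(19,11)=2244 g(19,13)=663 g(19,15)=135 g(19,17)=17 g(19,19)=1
t=20: g(20,-20)=1 g(20,-18)=18 g(20,-16)=152 g(20,-14)=798 g(20,-12)=2907 g(20,-10)=7752 g(20,-8)=15504 g(20,-6)=23256 g(20,-4)=25194 g(20,-2)=16796 g(20,2)=16796 g(20,4)=25194 g(20,6)=23256 g(20,8)=15504 g(20,10)=7752 g(20,12)=2907 g(20,14)=798 g(20,16)=152 g(20,18)=18 g(20,20)=1
t=21: g(21,-21)=1 g(21,-19)=19 g(21,-17)=170 g(21,-15)=950 g(21,-13)=3705 g(21,-11)=10659 g(21,-9)=23256 g(21,-7)=38760 g(21,-5)=48450 g(21,-3)=41990 g(21,-1)=16796 g(21,1)=16796 g(21,3)=41990 g(21,5)=48450 g(21,7)=38760 g(21,9)=23256 g(21,11)=10659 g(21,13)=3705 g(21,15)=950 g(21,17)=170 g(21,19)=19 g(21,21)=1
Paths never hitting 0: Σ_s g(21,s) = 369512
Paths hitting 0: 2^21 - 369512 = 1727640
P = 1727640/2097152 = 215955/262144

Answer: 215955/262144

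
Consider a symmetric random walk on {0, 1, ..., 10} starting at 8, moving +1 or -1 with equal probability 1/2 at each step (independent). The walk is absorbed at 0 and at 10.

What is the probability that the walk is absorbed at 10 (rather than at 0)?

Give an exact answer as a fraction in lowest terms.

Symmetric walk (p = 1/2): the harmonic-function argument gives P(hit 10 before 0 | start at 8) = a/N.
P = 8/10 = 4/5

Answer: 4/5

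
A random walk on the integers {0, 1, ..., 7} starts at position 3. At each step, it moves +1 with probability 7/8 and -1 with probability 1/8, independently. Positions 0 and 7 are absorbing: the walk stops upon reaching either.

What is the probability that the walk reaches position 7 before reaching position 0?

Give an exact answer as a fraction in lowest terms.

Answer: 136857/137257

Derivation:
Biased walk: p = 7/8, q = 1/8, r = q/p = 1/7
Gambler's ruin: P(hit 7 before 0 | start at 3) = (1 - r^a)/(1 - r^N)
r^3 = 1/343; r^7 = 1/823543
P = (1 - 1/343) / (1 - 1/823543) = 342/343 / 823542/823543 = 136857/137257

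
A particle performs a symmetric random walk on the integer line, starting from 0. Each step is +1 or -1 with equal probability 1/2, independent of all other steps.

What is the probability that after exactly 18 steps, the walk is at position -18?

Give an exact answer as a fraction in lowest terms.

To reach position -18 after 18 steps: need 0 steps of +1 and 18 of -1.
Favorable paths: C(18,0) = 1
Total paths: 2^18 = 262144
P = 1/262144 = 1/262144

Answer: 1/262144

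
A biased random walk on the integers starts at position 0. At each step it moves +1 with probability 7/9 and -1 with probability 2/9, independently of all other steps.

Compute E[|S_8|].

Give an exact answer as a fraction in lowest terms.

S_8 takes values m ≡ 0 (mod 2) with |m| ≤ 8; P(S_8=m) = C(8,(8+m)/2) · (7/9)^((8+m)/2) · (2/9)^((8-m)/2).
Distribution: P(S=-8)=256/43046721, P(S=-6)=7168/43046721, P(S=-4)=87808/43046721, P(S=-2)=614656/43046721, P(S=0)=2689120/43046721, P(S=2)=7529536/43046721, P(S=4)=13176688/43046721, P(S=6)=13176688/43046721, P(S=8)=5764801/43046721
E[|S_8|] = Σ_m |m|·P(S_8=m) = 194569960/43046721

Answer: 194569960/43046721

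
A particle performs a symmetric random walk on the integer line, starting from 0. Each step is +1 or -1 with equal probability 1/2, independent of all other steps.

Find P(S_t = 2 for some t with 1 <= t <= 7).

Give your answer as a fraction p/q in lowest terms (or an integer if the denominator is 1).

Answer: 29/64

Derivation:
Count via complement. Let g(t,s) = #length-t paths at position s with S_1..S_t all ≠ 2.
g(t,s) = g(t-1,s-1) + g(t-1,s+1) for s ≠ 2; g(t,2) = 0.
t=0: g(0,0)=1
t=1: g(1,-1)=1 g(1,1)=1
t=2: g(2,-2)=1 g(2,0)=2
t=3: g(3,-3)=1 g(3,-1)=3 g(3,1)=2
t=4: g(4,-4)=1 g(4,-2)=4 g(4,0)=5
t=5: g(5,-5)=1 g(5,-3)=5 g(5,-1)=9 g(5,1)=5
t=6: g(6,-6)=1 g(6,-4)=6 g(6,-2)=14 g(6,0)=14
t=7: g(7,-7)=1 g(7,-5)=7 g(7,-3)=20 g(7,-1)=28 g(7,1)=14
Paths never hitting 2: Σ_s g(7,s) = 70
Paths hitting 2: 2^7 - 70 = 58
P = 58/128 = 29/64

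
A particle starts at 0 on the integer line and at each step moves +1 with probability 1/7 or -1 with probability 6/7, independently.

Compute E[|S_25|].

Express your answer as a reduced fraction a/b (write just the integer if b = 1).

Answer: 488728338078025489075/27368747340080916343

Derivation:
S_25 takes values m ≡ 1 (mod 2) with |m| ≤ 25; P(S_25=m) = C(25,(25+m)/2) · (1/7)^((25+m)/2) · (6/7)^((25-m)/2).
Distribution: P(S=-25)=28430288029929701376/1341068619663964900807, P(S=-23)=118459533458040422400/1341068619663964900807, P(S=-21)=236919066916080844800/1341068619663964900807, P(S=-19)=302729918837214412800/1341068619663964900807, P(S=-17)=277502425600779878400/1341068619663964900807, P(S=-15)=27750242560077987840/191581231380566414401, P(S=-13)=15416801422265548800/191581231380566414401, P(S=-11)=48819871170507571200/1341068619663964900807, P(S=-9)=18307451688940339200/1341068619663964900807, P(S=-7)=5763457013184921600/1341068619663964900807, P(S=-5)=1536921870182645760/1341068619663964900807, P(S=-3)=349300425041510400/1341068619663964900807, P(S=-1)=9702789584486400/191581231380566414401, P(S=1)=1617131597414400/191581231380566414401, P(S=3)=1617131597414400/1341068619663964900807, P(S=5)=197649417461760/1341068619663964900807, P(S=7)=20588480985600/1341068619663964900807, P(S=9)=1816630675200/1341068619663964900807, P(S=11)=134565235200/1341068619663964900807, P(S=13)=1180396800/191581231380566414401, P(S=15)=59019840/191581231380566414401, P(S=17)=16394400/1341068619663964900807, P(S=19)=496800/1341068619663964900807, P(S=21)=10800/1341068619663964900807, P(S=23)=150/1341068619663964900807, P(S=25)=1/1341068619663964900807
E[|S_25|] = Σ_m |m|·P(S_25=m) = 488728338078025489075/27368747340080916343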